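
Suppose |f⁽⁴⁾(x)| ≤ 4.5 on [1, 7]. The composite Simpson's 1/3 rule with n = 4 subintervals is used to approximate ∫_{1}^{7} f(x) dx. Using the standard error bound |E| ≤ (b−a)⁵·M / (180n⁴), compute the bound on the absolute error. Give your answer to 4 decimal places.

0.7594

|E| ≤ (6)⁵·4.5 / (180·4⁴) = 34992/46080 = 0.7594.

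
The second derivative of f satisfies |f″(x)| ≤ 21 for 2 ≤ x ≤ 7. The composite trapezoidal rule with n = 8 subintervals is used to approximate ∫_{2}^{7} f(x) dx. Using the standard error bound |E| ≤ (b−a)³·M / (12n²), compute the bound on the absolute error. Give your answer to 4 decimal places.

|E| ≤ (5)³·21 / (12·8²) = 2625/768 = 3.4180.

3.4180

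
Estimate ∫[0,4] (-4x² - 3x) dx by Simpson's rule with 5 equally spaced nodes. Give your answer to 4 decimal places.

h = (4 − 0)/4 = 1.
Nodes x₀,…,x₄ = 0, 1, 2, 3, 4.
f(x) = -4x² - 3x: f₀=0, f₁=-7, f₂=-22, f₃=-45, f₄=-76.
(h/3)·[f₀ + 4f₁ + 2f₂ + 4f₃ + f₄] = 0.333333·(-328) = -109.3333.

-109.3333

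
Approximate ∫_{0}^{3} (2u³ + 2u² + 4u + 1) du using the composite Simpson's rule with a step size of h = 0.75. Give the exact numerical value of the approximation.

79.5

h = (3 − 0)/4 = 0.75.
Nodes u₀,…,u₄ = 0, 0.75, 1.5, 2.25, 3.
f(u) = 2u³ + 2u² + 4u + 1: f₀=1, f₁=5.96875, f₂=18.25, f₃=42.90625, f₄=85.
(h/3)·[f₀ + 4f₁ + 2f₂ + 4f₃ + f₄] = 0.25·(318) = 79.5.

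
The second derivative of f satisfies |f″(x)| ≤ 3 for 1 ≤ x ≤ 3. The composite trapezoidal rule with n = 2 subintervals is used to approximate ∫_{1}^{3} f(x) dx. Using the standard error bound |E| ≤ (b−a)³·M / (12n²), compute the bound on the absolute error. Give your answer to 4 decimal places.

|E| ≤ (2)³·3 / (12·2²) = 24/48 = 0.5000.

0.5000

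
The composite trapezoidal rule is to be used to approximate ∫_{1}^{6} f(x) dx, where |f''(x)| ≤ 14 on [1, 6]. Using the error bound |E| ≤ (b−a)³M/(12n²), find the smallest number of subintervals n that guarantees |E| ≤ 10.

Need 1750/(12n²) ≤ 10.
n² ≥ 1750/(12·10) = 14.5833 ⇒ n ≥ 3.8188, so the smallest n is 4.

4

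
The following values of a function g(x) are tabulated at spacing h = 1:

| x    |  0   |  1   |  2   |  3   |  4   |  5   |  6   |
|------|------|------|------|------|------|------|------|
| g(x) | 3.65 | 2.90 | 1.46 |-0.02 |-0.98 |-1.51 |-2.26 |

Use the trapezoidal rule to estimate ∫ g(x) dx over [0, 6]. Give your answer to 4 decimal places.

2.5450

h = 1, n = 6.
(h/2)·[y₀ + 2y₁ + 2y₂ + 2y₃ + 2y₄ + 2y₅ + y₆] = 0.5·(5.09) = 2.5450.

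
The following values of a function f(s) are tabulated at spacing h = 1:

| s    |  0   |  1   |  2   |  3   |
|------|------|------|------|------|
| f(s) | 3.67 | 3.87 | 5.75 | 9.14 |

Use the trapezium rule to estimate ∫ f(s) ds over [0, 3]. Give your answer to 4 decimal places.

h = 1, n = 3.
(h/2)·[y₀ + 2y₁ + 2y₂ + y₃] = 0.5·(32.05) = 16.0250.

16.0250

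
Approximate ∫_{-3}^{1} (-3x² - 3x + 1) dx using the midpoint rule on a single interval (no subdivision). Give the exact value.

4

M = (b−a)·f(-1) = 4·(1) = 4.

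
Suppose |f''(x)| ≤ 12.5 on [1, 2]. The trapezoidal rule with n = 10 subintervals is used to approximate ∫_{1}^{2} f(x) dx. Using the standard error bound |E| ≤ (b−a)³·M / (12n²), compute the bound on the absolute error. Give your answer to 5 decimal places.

|E| ≤ (1)³·12.5 / (12·10²) = 12.5/1200 = 0.01042.

0.01042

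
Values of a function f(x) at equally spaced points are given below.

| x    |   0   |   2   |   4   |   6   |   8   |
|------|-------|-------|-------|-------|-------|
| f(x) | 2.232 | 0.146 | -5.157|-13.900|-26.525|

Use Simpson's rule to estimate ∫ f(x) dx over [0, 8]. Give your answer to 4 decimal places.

-59.7487

h = 2, n = 4.
(h/3)·[y₀ + 4y₁ + 2y₂ + 4y₃ + y₄] = 0.666667·(-89.623) = -59.7487.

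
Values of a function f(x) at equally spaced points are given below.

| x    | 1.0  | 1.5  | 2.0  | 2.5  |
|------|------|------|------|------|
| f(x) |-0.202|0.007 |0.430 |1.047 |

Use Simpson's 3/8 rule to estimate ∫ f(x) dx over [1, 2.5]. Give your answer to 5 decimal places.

h = 0.5, n = 3.
(3h/8)·[y₀ + 3y₁ + 3y₂ + y₃] = 0.1875·(2.156) = 0.40425.

0.40425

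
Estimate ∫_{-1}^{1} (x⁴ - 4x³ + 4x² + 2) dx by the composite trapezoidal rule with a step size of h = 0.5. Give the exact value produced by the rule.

h = (1 − (-1))/4 = 0.5.
Nodes x₀,…,x₄ = -1, -0.5, 0, 0.5, 1.
f(x) = x⁴ - 4x³ + 4x² + 2: f₀=11, f₁=3.5625, f₂=2, f₃=2.5625, f₄=3.
(h/2)·[f₀ + 2f₁ + 2f₂ + 2f₃ + f₄] = 0.25·(30.25) = 7.5625.

7.5625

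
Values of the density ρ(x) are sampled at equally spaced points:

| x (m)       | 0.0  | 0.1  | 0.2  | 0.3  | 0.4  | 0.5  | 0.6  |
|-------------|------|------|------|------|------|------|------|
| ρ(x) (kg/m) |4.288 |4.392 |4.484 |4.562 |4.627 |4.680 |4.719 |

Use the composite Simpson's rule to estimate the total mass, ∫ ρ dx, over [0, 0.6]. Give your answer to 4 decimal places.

h = 0.1, n = 6.
(h/3)·[y₀ + 4y₁ + 2y₂ + 4y₃ + 2y₄ + 4y₅ + y₆] = 0.033333·(81.765) = 2.7255.

2.7255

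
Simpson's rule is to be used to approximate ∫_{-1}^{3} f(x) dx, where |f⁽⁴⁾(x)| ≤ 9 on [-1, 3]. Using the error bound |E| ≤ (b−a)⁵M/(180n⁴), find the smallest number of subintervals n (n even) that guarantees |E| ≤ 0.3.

4

Need 9216/(180n⁴) ≤ 0.3.
n⁴ ≥ 9216/(180·0.3) = 170.667 ⇒ n ≥ 3.6144, so the smallest even n is 4. (n must be even for Simpson's rule.)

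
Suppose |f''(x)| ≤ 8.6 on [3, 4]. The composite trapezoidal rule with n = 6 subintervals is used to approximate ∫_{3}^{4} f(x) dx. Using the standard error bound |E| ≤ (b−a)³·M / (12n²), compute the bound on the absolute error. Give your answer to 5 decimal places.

|E| ≤ (1)³·8.6 / (12·6²) = 8.6/432 = 0.01991.

0.01991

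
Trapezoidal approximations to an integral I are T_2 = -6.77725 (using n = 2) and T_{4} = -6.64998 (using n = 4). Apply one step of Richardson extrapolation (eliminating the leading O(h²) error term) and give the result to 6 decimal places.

R = (4·T_{4} − T_2) / 3 = (4·(-6.64998) − (-6.77725))/3 = (-19.82267)/3 = -6.607557.

-6.607557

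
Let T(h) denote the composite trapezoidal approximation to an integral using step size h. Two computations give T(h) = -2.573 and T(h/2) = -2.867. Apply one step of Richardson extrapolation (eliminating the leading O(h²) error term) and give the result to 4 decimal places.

R = (4·T(h/2) − T(h)) / 3 = (4·(-2.867) − (-2.573))/3 = (-8.895)/3 = -2.9650.

-2.9650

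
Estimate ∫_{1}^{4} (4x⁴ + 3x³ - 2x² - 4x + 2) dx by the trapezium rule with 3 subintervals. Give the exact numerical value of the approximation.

1037.5

h = (4 − 1)/3 = 1.
Nodes x₀,…,x₃ = 1, 2, 3, 4.
f(x) = 4x⁴ + 3x³ - 2x² - 4x + 2: f₀=3, f₁=74, f₂=377, f₃=1170.
(h/2)·[f₀ + 2f₁ + 2f₂ + f₃] = 0.5·(2075) = 1037.5.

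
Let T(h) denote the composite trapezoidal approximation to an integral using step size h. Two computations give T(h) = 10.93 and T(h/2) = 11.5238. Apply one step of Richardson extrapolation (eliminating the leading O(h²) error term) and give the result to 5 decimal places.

R = (4·T(h/2) − T(h)) / 3 = (4·11.5238 − 10.93)/3 = (35.1652)/3 = 11.72173.

11.72173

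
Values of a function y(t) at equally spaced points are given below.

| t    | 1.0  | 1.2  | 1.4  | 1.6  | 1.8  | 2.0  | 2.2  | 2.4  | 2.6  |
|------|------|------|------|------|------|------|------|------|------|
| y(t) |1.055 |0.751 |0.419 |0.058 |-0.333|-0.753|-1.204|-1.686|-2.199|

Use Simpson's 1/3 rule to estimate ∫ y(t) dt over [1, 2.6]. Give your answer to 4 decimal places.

h = 0.2, n = 8.
(h/3)·[y₀ + 4y₁ + 2y₂ + 4y₃ + 2y₄ + 4y₅ + 2y₆ + 4y₇ + y₈] = 0.066667·(-9.900) = -0.6600.

-0.6600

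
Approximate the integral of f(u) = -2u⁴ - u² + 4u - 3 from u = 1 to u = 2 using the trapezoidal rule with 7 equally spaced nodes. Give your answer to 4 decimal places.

h = (2 − 1)/6 = 0.166667.
Nodes u₀,…,u₆ = 1, 1.166667, 1.333333, 1.5, 1.666667, 1.833333, 2.
f(u) = -2u⁴ - u² + 4u - 3: f₀=-2, f₁=-3.399691, f₂=-5.765432, f₃=-9.375, f₄=-14.543210, f₅=-21.621914, f₆=-31.
(h/2)·[f₀ + 2f₁ + 2f₂ + 2f₃ + 2f₄ + 2f₅ + f₆] = 0.083333·(-142.410494) = -11.8675.

-11.8675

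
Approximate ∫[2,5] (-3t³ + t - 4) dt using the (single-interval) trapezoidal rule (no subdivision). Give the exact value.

-600

T = (b−a)/2 · [f(2) + f(5)] = 1.5·[(-26) + (-374)] = -600.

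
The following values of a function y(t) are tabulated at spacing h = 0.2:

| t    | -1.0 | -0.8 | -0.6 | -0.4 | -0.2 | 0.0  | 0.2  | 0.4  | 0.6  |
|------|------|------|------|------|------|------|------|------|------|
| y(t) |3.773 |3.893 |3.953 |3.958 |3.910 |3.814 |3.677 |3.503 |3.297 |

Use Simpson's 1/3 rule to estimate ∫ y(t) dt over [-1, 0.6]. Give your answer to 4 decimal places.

6.0548

h = 0.2, n = 8.
(h/3)·[y₀ + 4y₁ + 2y₂ + 4y₃ + 2y₄ + 4y₅ + 2y₆ + 4y₇ + y₈] = 0.066667·(90.822) = 6.0548.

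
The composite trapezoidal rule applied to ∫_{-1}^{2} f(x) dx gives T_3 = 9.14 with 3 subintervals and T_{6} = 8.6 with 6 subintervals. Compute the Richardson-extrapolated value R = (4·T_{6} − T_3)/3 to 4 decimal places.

R = (4·T_{6} − T_3) / 3 = (4·8.6 − 9.14)/3 = (25.26)/3 = 8.4200.

8.4200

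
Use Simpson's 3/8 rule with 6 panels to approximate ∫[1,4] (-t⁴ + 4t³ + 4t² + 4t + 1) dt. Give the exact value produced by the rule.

167.34375

h = (4 − 1)/6 = 0.5.
Nodes t₀,…,t₆ = 1, 1.5, 2, 2.5, 3, 3.5, 4.
f(t) = -t⁴ + 4t³ + 4t² + 4t + 1: f₀=12, f₁=24.4375, f₂=41, f₃=59.4375, f₄=76, f₅=85.4375, f₆=81.
(3h/8)·[f₀ + 3f₁ + 3f₂ + 2f₃ + 3f₄ + 3f₅ + f₆] = 0.1875·(892.5) = 167.34375.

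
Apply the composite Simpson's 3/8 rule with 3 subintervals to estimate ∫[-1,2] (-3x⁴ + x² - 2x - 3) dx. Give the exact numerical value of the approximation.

-31.5

h = (2 − (-1))/3 = 1.
Nodes x₀,…,x₃ = -1, 0, 1, 2.
f(x) = -3x⁴ + x² - 2x - 3: f₀=-3, f₁=-3, f₂=-7, f₃=-51.
(3h/8)·[f₀ + 3f₁ + 3f₂ + f₃] = 0.375·(-84) = -31.5.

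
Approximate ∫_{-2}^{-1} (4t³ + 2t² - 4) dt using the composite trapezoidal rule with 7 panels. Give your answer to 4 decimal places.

-14.3878

h = (-1 − (-2))/7 = 0.142857.
Nodes t₀,…,t₇ = -2, -1.857143, -1.714286, -1.571429, -1.428571, -1.285714, -1.142857, -1.
f(t) = 4t³ + 2t² - 4: f₀=-28, f₁=-22.723032, f₂=-18.274052, f₃=-14.583090, f₄=-11.580175, f₅=-9.195335, f₆=-7.358601, f₇=-6.
(h/2)·[f₀ + 2f₁ + 2f₂ + 2f₃ + 2f₄ + 2f₅ + 2f₆ + f₇] = 0.071429·(-201.428571) = -14.3878.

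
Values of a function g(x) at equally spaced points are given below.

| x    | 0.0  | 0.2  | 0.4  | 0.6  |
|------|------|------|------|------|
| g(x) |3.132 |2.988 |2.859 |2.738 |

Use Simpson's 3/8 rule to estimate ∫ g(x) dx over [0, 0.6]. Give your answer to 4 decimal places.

1.7558

h = 0.2, n = 3.
(3h/8)·[y₀ + 3y₁ + 3y₂ + y₃] = 0.075·(23.411) = 1.7558.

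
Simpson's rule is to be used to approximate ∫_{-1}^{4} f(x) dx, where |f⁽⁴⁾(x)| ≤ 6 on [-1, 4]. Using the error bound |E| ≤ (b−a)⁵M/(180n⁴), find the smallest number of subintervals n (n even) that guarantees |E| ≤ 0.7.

4

Need 18750/(180n⁴) ≤ 0.7.
n⁴ ≥ 18750/(180·0.7) = 148.81 ⇒ n ≥ 3.4927, so the smallest even n is 4. (n must be even for Simpson's rule.)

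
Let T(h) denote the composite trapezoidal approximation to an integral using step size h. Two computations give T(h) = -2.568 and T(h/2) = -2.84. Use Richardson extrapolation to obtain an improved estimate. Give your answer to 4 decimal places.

R = (4·T(h/2) − T(h)) / 3 = (4·(-2.84) − (-2.568))/3 = (-8.792)/3 = -2.9307.

-2.9307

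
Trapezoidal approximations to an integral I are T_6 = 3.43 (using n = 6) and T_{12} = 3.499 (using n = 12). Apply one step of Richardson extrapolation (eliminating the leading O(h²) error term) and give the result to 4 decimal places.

R = (4·T_{12} − T_6) / 3 = (4·3.499 − 3.43)/3 = (10.566)/3 = 3.5220.

3.5220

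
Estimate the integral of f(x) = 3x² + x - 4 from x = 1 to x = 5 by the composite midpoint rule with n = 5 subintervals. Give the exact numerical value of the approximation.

h = (5 − 1)/5 = 0.8.
Midpoints m₁,…,m₅ = 1.4, 2.2, 3, 3.8, 4.6.
f(m₁)=3.28, f(m₂)=12.72, f(m₃)=26, f(m₄)=43.12, f(m₅)=64.08.
h·[f(m₁) + f(m₂) + f(m₃) + f(m₄) + f(m₅)] = 0.8·(149.2) = 119.36.

119.36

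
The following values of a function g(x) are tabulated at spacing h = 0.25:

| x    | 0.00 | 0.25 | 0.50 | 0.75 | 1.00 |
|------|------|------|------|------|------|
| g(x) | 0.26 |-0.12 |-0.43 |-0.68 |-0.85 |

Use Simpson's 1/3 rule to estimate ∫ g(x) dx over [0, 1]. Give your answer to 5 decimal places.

h = 0.25, n = 4.
(h/3)·[y₀ + 4y₁ + 2y₂ + 4y₃ + y₄] = 0.083333·(-4.65) = -0.38750.

-0.38750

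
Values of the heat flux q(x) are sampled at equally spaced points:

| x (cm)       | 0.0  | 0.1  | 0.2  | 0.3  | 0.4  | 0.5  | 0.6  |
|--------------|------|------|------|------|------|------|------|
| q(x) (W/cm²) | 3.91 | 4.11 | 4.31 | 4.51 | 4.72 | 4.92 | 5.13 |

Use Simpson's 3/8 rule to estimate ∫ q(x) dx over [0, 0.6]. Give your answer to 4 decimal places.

2.7090

h = 0.1, n = 6.
(3h/8)·[y₀ + 3y₁ + 3y₂ + 2y₃ + 3y₄ + 3y₅ + y₆] = 0.0375·(72.24) = 2.7090.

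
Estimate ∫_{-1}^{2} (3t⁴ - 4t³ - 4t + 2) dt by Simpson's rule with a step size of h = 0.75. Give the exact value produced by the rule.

5.1796875

h = (2 − (-1))/4 = 0.75.
Nodes t₀,…,t₄ = -1, -0.25, 0.5, 1.25, 2.
f(t) = 3t⁴ - 4t³ - 4t + 2: f₀=13, f₁=3.07421875, f₂=-0.3125, f₃=-3.48828125, f₄=10.
(h/3)·[f₀ + 4f₁ + 2f₂ + 4f₃ + f₄] = 0.25·(20.71875) = 5.1796875.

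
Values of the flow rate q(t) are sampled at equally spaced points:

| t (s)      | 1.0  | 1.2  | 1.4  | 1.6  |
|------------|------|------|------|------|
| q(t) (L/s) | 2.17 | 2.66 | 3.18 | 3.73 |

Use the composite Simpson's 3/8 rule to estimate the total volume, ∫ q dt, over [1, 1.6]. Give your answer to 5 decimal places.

h = 0.2, n = 3.
(3h/8)·[y₀ + 3y₁ + 3y₂ + y₃] = 0.075·(23.42) = 1.75650.

1.75650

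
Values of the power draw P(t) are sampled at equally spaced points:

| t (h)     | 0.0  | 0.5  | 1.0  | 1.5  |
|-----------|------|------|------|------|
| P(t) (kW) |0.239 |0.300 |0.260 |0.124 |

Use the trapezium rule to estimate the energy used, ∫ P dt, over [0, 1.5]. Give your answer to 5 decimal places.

h = 0.5, n = 3.
(h/2)·[y₀ + 2y₁ + 2y₂ + y₃] = 0.25·(1.483) = 0.37075.

0.37075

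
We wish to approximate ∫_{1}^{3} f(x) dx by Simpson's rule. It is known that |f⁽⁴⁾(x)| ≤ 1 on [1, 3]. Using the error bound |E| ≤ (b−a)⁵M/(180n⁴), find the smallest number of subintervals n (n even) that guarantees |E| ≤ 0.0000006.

24

Need 32/(180n⁴) ≤ 0.0000006.
n⁴ ≥ 32/(180·0.0000006) = 296296 ⇒ n ≥ 23.3309, so the smallest even n is 24. (n must be even for Simpson's rule.)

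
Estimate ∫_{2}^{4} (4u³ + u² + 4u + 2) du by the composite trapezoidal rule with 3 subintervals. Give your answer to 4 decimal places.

292.1481

h = (4 − 2)/3 = 0.666667.
Nodes u₀,…,u₃ = 2, 2.666667, 3.333333, 4.
f(u) = 4u³ + u² + 4u + 2: f₀=46, f₁=95.629630, f₂=174.592593, f₃=290.
(h/2)·[f₀ + 2f₁ + 2f₂ + f₃] = 0.333333·(876.444444) = 292.1481.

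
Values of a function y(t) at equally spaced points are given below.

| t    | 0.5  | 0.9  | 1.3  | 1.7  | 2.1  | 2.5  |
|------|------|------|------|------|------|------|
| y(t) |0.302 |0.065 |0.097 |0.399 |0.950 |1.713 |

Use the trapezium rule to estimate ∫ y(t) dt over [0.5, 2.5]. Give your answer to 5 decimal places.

1.00740

h = 0.4, n = 5.
(h/2)·[y₀ + 2y₁ + 2y₂ + 2y₃ + 2y₄ + y₅] = 0.2·(5.037) = 1.00740.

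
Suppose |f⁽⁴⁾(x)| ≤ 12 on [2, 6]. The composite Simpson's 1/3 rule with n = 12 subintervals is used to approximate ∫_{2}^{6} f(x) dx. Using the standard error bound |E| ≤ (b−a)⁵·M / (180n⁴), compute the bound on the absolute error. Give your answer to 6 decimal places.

|E| ≤ (4)⁵·12 / (180·12⁴) = 12288/3732480 = 0.003292.

0.003292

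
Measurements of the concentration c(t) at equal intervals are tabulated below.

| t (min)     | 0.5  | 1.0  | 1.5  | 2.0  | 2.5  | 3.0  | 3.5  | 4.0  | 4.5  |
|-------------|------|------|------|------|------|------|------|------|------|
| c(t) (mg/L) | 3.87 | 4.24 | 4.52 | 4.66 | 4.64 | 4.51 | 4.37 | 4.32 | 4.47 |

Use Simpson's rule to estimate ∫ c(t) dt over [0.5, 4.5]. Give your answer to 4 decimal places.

17.7200

h = 0.5, n = 8.
(h/3)·[y₀ + 4y₁ + 2y₂ + 4y₃ + 2y₄ + 4y₅ + 2y₆ + 4y₇ + y₈] = 0.166667·(106.32) = 17.7200.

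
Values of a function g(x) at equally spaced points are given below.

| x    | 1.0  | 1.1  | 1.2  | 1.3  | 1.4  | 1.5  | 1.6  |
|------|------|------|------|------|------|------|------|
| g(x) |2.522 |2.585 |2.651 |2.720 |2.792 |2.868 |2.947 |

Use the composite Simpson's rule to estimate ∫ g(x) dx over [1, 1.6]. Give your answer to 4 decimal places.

1.6349

h = 0.1, n = 6.
(h/3)·[y₀ + 4y₁ + 2y₂ + 4y₃ + 2y₄ + 4y₅ + y₆] = 0.033333·(49.047) = 1.6349.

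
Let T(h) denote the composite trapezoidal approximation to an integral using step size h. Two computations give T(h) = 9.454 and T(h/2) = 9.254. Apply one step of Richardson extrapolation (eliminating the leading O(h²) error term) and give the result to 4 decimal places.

9.1873

R = (4·T(h/2) − T(h)) / 3 = (4·9.254 − 9.454)/3 = (27.562)/3 = 9.1873.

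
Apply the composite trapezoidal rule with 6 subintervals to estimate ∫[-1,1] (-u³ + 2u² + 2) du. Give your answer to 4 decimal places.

5.4074

h = (1 − (-1))/6 = 0.333333.
Nodes u₀,…,u₆ = -1, -0.666667, -0.333333, 0, 0.333333, 0.666667, 1.
f(u) = -u³ + 2u² + 2: f₀=5, f₁=3.185185, f₂=2.259259, f₃=2, f₄=2.185185, f₅=2.592593, f₆=3.
(h/2)·[f₀ + 2f₁ + 2f₂ + 2f₃ + 2f₄ + 2f₅ + f₆] = 0.166667·(32.444444) = 5.4074.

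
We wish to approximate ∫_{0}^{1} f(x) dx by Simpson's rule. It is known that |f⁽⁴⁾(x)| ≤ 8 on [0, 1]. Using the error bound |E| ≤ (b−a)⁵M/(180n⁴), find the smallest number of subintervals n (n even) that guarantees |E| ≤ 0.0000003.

20

Need 8/(180n⁴) ≤ 0.0000003.
n⁴ ≥ 8/(180·0.0000003) = 148148 ⇒ n ≥ 19.6189, so the smallest even n is 20. (n must be even for Simpson's rule.)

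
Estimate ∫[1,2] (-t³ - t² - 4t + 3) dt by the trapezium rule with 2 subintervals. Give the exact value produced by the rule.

-9.3125

h = (2 − 1)/2 = 0.5.
Nodes t₀,…,t₂ = 1, 1.5, 2.
f(t) = -t³ - t² - 4t + 3: f₀=-3, f₁=-8.625, f₂=-17.
(h/2)·[f₀ + 2f₁ + f₂] = 0.25·(-37.25) = -9.3125.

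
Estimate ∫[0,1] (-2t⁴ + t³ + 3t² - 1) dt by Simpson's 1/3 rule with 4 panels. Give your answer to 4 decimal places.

h = (1 − 0)/4 = 0.25.
Nodes t₀,…,t₄ = 0, 0.25, 0.5, 0.75, 1.
f(t) = -2t⁴ + t³ + 3t² - 1: f₀=-1, f₁=-0.8046875, f₂=-0.25, f₃=0.4765625, f₄=1.
(h/3)·[f₀ + 4f₁ + 2f₂ + 4f₃ + f₄] = 0.083333·(-1.8125) = -0.1510.

-0.1510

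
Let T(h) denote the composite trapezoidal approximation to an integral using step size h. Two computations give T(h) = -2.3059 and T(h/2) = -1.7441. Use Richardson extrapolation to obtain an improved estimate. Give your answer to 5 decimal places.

-1.55683

R = (4·T(h/2) − T(h)) / 3 = (4·(-1.7441) − (-2.3059))/3 = (-4.6705)/3 = -1.55683.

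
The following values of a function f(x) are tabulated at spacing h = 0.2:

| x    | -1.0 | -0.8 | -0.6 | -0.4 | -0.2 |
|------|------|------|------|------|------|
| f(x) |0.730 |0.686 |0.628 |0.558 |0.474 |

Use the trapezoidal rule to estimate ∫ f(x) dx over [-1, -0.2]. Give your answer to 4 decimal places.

0.4948

h = 0.2, n = 4.
(h/2)·[y₀ + 2y₁ + 2y₂ + 2y₃ + y₄] = 0.1·(4.948) = 0.4948.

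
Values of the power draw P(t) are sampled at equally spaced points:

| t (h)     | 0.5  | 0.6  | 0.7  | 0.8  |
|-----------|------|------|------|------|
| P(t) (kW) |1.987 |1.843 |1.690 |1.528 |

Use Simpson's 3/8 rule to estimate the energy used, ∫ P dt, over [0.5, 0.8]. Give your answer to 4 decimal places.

h = 0.1, n = 3.
(3h/8)·[y₀ + 3y₁ + 3y₂ + y₃] = 0.0375·(14.114) = 0.5293.

0.5293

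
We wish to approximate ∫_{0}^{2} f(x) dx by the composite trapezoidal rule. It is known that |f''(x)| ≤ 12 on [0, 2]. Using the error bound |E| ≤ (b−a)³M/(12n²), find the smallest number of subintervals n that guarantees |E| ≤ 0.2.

7

Need 96/(12n²) ≤ 0.2.
n² ≥ 96/(12·0.2) = 40 ⇒ n ≥ 6.3246, so the smallest n is 7.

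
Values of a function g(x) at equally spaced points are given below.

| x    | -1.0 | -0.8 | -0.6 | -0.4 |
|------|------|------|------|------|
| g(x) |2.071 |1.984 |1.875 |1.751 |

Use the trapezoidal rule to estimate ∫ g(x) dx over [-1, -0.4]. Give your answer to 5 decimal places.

h = 0.2, n = 3.
(h/2)·[y₀ + 2y₁ + 2y₂ + y₃] = 0.1·(11.540) = 1.15400.

1.15400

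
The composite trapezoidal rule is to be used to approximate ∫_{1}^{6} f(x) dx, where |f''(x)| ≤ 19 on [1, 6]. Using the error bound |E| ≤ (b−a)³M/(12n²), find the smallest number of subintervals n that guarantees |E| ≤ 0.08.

Need 2375/(12n²) ≤ 0.08.
n² ≥ 2375/(12·0.08) = 2473.96 ⇒ n ≥ 49.7389, so the smallest n is 50.

50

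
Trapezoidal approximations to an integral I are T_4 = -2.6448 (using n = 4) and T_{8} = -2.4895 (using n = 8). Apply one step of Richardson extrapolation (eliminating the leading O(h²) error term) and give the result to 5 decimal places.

-2.43773

R = (4·T_{8} − T_4) / 3 = (4·(-2.4895) − (-2.6448))/3 = (-7.3132)/3 = -2.43773.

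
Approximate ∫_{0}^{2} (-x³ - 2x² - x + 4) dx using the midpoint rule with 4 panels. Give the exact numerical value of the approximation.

h = (2 − 0)/4 = 0.5.
Midpoints m₁,…,m₄ = 0.25, 0.75, 1.25, 1.75.
f(m₁)=3.609375, f(m₂)=1.703125, f(m₃)=-2.328125, f(m₄)=-9.234375.
h·[f(m₁) + f(m₂) + f(m₃) + f(m₄)] = 0.5·(-6.25) = -3.125.

-3.125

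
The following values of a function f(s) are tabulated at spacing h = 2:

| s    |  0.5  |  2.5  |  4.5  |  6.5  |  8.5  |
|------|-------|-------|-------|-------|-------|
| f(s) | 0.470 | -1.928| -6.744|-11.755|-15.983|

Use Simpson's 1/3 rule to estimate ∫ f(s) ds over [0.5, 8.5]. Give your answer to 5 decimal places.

-55.82200

h = 2, n = 4.
(h/3)·[y₀ + 4y₁ + 2y₂ + 4y₃ + y₄] = 0.666667·(-83.733) = -55.82200.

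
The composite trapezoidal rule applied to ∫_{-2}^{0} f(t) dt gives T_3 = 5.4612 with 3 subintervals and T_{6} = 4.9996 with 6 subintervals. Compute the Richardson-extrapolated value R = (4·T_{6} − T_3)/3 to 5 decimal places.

4.84573

R = (4·T_{6} − T_3) / 3 = (4·4.9996 − 5.4612)/3 = (14.5372)/3 = 4.84573.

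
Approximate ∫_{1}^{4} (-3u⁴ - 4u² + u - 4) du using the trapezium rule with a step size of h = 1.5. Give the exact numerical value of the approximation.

-847.03125

h = (4 − 1)/2 = 1.5.
Nodes u₀,…,u₂ = 1, 2.5, 4.
f(u) = -3u⁴ - 4u² + u - 4: f₀=-10, f₁=-143.6875, f₂=-832.
(h/2)·[f₀ + 2f₁ + f₂] = 0.75·(-1129.375) = -847.03125.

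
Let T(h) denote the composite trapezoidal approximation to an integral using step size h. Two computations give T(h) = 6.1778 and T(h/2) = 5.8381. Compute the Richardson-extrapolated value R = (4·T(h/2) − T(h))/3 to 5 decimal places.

R = (4·T(h/2) − T(h)) / 3 = (4·5.8381 − 6.1778)/3 = (17.1746)/3 = 5.72487.

5.72487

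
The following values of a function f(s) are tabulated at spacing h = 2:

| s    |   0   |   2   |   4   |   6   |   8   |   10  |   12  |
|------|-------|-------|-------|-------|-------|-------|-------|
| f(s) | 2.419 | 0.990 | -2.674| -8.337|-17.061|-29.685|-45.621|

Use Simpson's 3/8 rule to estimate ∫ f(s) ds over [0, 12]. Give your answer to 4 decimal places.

h = 2, n = 6.
(3h/8)·[y₀ + 3y₁ + 3y₂ + 2y₃ + 3y₄ + 3y₅ + y₆] = 0.75·(-205.166) = -153.8745.

-153.8745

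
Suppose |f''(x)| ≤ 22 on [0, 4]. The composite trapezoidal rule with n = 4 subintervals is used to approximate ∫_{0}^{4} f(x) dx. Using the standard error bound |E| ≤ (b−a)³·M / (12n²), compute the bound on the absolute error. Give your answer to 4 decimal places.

7.3333

|E| ≤ (4)³·22 / (12·4²) = 1408/192 = 7.3333.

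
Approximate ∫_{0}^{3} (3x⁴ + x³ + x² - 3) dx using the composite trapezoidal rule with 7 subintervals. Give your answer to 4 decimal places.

171.5042

h = (3 − 0)/7 = 0.428571.
Nodes x₀,…,x₇ = 0, 0.428571, 0.857143, 1.285714, 1.714286, 2.142857, 2.571429, 3.
f(x) = 3x⁴ + x³ + x² - 3: f₀=-3, f₁=-2.636401, f₂=-0.016243, f₃=8.976260, f₄=30.885881, f₅=74.686381, f₆=151.780508, f₇=276.
(h/2)·[f₀ + 2f₁ + 2f₂ + 2f₃ + 2f₄ + 2f₅ + 2f₆ + f₇] = 0.214286·(800.352770) = 171.5042.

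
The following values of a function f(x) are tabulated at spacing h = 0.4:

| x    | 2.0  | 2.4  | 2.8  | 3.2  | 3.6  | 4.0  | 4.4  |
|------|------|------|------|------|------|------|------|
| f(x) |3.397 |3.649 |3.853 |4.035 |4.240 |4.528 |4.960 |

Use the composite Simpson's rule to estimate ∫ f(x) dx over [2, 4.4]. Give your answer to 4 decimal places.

h = 0.4, n = 6.
(h/3)·[y₀ + 4y₁ + 2y₂ + 4y₃ + 2y₄ + 4y₅ + y₆] = 0.133333·(73.391) = 9.7855.

9.7855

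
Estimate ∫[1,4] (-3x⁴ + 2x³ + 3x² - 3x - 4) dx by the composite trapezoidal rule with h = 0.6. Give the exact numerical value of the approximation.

h = (4 − 1)/5 = 0.6.
Nodes x₀,…,x₅ = 1, 1.6, 2.2, 2.8, 3.4, 4.
f(x) = -3x⁴ + 2x³ + 3x² - 3x - 4: f₀=-5, f₁=-12.5888, f₂=-45.0608, f₃=-129.3728, f₄=-301.8128, f₅=-608.
(h/2)·[f₀ + 2f₁ + 2f₂ + 2f₃ + 2f₄ + f₅] = 0.3·(-1590.6704) = -477.20112.

-477.20112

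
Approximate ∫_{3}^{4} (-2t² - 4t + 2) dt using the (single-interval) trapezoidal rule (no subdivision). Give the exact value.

-37

T = (b−a)/2 · [f(3) + f(4)] = 0.5·[(-28) + (-46)] = -37.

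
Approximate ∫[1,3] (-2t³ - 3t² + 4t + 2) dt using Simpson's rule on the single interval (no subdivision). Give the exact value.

S = (b−a)/6 · [f(1) + 4f(2) + f(3)] = 0.333333·[1 + 4·(-18) + (-67)] = -46.

-46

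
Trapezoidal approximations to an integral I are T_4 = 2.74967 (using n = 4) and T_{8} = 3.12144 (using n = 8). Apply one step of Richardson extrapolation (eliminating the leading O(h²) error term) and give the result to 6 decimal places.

R = (4·T_{8} − T_4) / 3 = (4·3.12144 − 2.74967)/3 = (9.73609)/3 = 3.245363.

3.245363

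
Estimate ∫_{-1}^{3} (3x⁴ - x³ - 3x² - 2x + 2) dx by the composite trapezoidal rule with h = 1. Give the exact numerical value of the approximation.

122

h = (3 − (-1))/4 = 1.
Nodes x₀,…,x₄ = -1, 0, 1, 2, 3.
f(x) = 3x⁴ - x³ - 3x² - 2x + 2: f₀=5, f₁=2, f₂=-1, f₃=26, f₄=185.
(h/2)·[f₀ + 2f₁ + 2f₂ + 2f₃ + f₄] = 0.5·(244) = 122.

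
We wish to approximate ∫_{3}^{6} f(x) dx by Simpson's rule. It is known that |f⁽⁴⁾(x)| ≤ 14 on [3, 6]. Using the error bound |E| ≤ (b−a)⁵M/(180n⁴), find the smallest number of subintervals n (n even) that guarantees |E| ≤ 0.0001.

Need 3402/(180n⁴) ≤ 0.0001.
n⁴ ≥ 3402/(180·0.0001) = 189000 ⇒ n ≥ 20.8505, so the smallest even n is 22. (n must be even for Simpson's rule.)

22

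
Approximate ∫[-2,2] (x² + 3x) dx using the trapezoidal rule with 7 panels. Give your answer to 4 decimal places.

h = (2 − (-2))/7 = 0.571429.
Nodes x₀,…,x₇ = -2, -1.428571, -0.857143, -0.285714, 0.285714, 0.857143, 1.428571, 2.
f(x) = x² + 3x: f₀=-2, f₁=-2.244898, f₂=-1.836735, f₃=-0.775510, f₄=0.938776, f₅=3.306122, f₆=6.326531, f₇=10.
(h/2)·[f₀ + 2f₁ + 2f₂ + 2f₃ + 2f₄ + 2f₅ + 2f₆ + f₇] = 0.285714·(19.428571) = 5.5510.

5.5510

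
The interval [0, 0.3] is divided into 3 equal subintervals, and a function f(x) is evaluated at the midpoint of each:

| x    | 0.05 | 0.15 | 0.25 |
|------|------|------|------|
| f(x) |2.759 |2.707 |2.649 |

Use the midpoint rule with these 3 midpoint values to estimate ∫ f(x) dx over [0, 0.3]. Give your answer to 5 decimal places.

h = 0.1, n = 3.
h·[y(m₁) + y(m₂) + y(m₃)] = 0.1·(8.115) = 0.81150.

0.81150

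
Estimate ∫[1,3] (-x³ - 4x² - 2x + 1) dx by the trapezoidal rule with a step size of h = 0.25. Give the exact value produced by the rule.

h = (3 − 1)/8 = 0.25.
Nodes x₀,…,x₈ = 1, 1.25, 1.5, 1.75, 2, 2.25, 2.5, 2.75, 3.
f(x) = -x³ - 4x² - 2x + 1: f₀=-6, f₁=-9.703125, f₂=-14.375, f₃=-20.109375, f₄=-27, f₅=-35.140625, f₆=-44.625, f₇=-55.546875, f₈=-68.
(h/2)·[f₀ + 2f₁ + 2f₂ + 2f₃ + 2f₄ + 2f₅ + 2f₆ + 2f₇ + f₈] = 0.125·(-487) = -60.875.

-60.875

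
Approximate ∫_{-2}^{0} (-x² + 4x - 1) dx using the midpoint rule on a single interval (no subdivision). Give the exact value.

-12

M = (b−a)·f(-1) = 2·(-6) = -12.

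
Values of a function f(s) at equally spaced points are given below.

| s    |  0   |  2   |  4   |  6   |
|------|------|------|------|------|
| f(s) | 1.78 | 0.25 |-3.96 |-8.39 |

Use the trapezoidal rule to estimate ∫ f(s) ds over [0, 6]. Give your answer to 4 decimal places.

-14.0300

h = 2, n = 3.
(h/2)·[y₀ + 2y₁ + 2y₂ + y₃] = 1·(-14.03) = -14.0300.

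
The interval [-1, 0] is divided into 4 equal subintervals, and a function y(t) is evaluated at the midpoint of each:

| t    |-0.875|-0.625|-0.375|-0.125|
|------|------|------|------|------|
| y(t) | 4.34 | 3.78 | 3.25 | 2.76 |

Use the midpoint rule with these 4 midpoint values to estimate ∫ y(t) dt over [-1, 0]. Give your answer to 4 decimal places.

3.5325

h = 0.25, n = 4.
h·[y(m₁) + y(m₂) + y(m₃) + y(m₄)] = 0.25·(14.13) = 3.5325.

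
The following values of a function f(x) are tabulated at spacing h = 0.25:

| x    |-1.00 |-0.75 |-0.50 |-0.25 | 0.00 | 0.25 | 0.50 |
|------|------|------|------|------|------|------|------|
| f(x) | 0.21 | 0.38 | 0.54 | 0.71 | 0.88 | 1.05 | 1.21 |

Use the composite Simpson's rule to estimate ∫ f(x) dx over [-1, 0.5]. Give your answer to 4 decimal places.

1.0683

h = 0.25, n = 6.
(h/3)·[y₀ + 4y₁ + 2y₂ + 4y₃ + 2y₄ + 4y₅ + y₆] = 0.083333·(12.82) = 1.0683.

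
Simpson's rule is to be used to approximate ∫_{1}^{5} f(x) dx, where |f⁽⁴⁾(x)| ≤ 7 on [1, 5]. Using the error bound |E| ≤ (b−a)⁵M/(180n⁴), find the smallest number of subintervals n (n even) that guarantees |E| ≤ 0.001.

Need 7168/(180n⁴) ≤ 0.001.
n⁴ ≥ 7168/(180·0.001) = 39822.2 ⇒ n ≥ 14.1264, so the smallest even n is 16. (n must be even for Simpson's rule.)

16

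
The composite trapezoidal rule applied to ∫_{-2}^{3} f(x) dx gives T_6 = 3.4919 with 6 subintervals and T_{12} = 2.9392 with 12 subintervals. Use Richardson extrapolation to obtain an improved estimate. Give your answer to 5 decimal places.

2.75497

R = (4·T_{12} − T_6) / 3 = (4·2.9392 − 3.4919)/3 = (8.2649)/3 = 2.75497.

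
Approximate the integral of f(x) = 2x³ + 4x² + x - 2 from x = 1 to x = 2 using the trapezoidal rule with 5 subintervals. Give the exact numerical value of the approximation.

h = (2 − 1)/5 = 0.2.
Nodes x₀,…,x₅ = 1, 1.2, 1.4, 1.6, 1.8, 2.
f(x) = 2x³ + 4x² + x - 2: f₀=5, f₁=8.416, f₂=12.728, f₃=18.032, f₄=24.424, f₅=32.
(h/2)·[f₀ + 2f₁ + 2f₂ + 2f₃ + 2f₄ + f₅] = 0.1·(164.2) = 16.42.

16.42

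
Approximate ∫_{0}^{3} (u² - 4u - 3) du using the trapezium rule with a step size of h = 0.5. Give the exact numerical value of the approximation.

-17.875

h = (3 − 0)/6 = 0.5.
Nodes u₀,…,u₆ = 0, 0.5, 1, 1.5, 2, 2.5, 3.
f(u) = u² - 4u - 3: f₀=-3, f₁=-4.75, f₂=-6, f₃=-6.75, f₄=-7, f₅=-6.75, f₆=-6.
(h/2)·[f₀ + 2f₁ + 2f₂ + 2f₃ + 2f₄ + 2f₅ + f₆] = 0.25·(-71.5) = -17.875.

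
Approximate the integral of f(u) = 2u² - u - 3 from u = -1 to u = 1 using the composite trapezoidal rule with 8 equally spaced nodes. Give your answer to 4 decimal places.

-4.6122

h = (1 − (-1))/7 = 0.285714.
Nodes u₀,…,u₇ = -1, -0.714286, -0.428571, -0.142857, 0.142857, 0.428571, 0.714286, 1.
f(u) = 2u² - u - 3: f₀=0, f₁=-1.265306, f₂=-2.204082, f₃=-2.816327, f₄=-3.102041, f₅=-3.061224, f₆=-2.693878, f₇=-2.
(h/2)·[f₀ + 2f₁ + 2f₂ + 2f₃ + 2f₄ + 2f₅ + 2f₆ + f₇] = 0.142857·(-32.285714) = -4.6122.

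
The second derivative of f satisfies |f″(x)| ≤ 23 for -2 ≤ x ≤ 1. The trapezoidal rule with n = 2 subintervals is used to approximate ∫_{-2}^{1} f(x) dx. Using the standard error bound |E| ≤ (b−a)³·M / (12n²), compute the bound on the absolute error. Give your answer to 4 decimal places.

|E| ≤ (3)³·23 / (12·2²) = 621/48 = 12.9375.

12.9375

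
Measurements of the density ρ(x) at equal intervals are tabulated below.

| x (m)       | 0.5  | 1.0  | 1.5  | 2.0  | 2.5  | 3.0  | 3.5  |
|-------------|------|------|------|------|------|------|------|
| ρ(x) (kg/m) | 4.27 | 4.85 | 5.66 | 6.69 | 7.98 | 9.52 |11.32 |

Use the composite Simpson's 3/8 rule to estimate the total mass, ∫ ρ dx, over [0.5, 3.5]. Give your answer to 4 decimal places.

21.1875

h = 0.5, n = 6.
(3h/8)·[y₀ + 3y₁ + 3y₂ + 2y₃ + 3y₄ + 3y₅ + y₆] = 0.1875·(113.00) = 21.1875.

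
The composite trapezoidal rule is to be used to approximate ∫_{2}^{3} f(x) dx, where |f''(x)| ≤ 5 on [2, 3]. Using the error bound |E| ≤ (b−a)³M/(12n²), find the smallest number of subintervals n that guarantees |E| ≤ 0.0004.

33

Need 5/(12n²) ≤ 0.0004.
n² ≥ 5/(12·0.0004) = 1041.67 ⇒ n ≥ 32.2749, so the smallest n is 33.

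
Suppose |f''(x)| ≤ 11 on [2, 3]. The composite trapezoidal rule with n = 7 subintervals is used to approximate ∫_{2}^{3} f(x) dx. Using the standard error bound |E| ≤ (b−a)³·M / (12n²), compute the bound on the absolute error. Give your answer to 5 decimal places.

0.01871

|E| ≤ (1)³·11 / (12·7²) = 11/588 = 0.01871.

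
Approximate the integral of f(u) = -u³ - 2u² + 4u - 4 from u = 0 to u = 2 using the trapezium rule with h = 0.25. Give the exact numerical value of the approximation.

-9.4375

h = (2 − 0)/8 = 0.25.
Nodes u₀,…,u₈ = 0, 0.25, 0.5, 0.75, 1, 1.25, 1.5, 1.75, 2.
f(u) = -u³ - 2u² + 4u - 4: f₀=-4, f₁=-3.140625, f₂=-2.625, f₃=-2.546875, f₄=-3, f₅=-4.078125, f₆=-5.875, f₇=-8.484375, f₈=-12.
(h/2)·[f₀ + 2f₁ + 2f₂ + 2f₃ + 2f₄ + 2f₅ + 2f₆ + 2f₇ + f₈] = 0.125·(-75.5) = -9.4375.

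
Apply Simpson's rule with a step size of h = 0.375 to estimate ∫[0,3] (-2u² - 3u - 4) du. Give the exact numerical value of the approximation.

-43.5

h = (3 − 0)/8 = 0.375.
Nodes u₀,…,u₈ = 0, 0.375, 0.75, 1.125, 1.5, 1.875, 2.25, 2.625, 3.
f(u) = -2u² - 3u - 4: f₀=-4, f₁=-5.40625, f₂=-7.375, f₃=-9.90625, f₄=-13, f₅=-16.65625, f₆=-20.875, f₇=-25.65625, f₈=-31.
(h/3)·[f₀ + 4f₁ + 2f₂ + 4f₃ + 2f₄ + 4f₅ + 2f₆ + 4f₇ + f₈] = 0.125·(-348) = -43.5.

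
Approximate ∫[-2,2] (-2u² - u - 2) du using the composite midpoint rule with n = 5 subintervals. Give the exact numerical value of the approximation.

h = (2 − (-2))/5 = 0.8.
Midpoints m₁,…,m₅ = -1.6, -0.8, 0, 0.8, 1.6.
f(m₁)=-5.52, f(m₂)=-2.48, f(m₃)=-2, f(m₄)=-4.08, f(m₅)=-8.72.
h·[f(m₁) + f(m₂) + f(m₃) + f(m₄) + f(m₅)] = 0.8·(-22.8) = -18.24.

-18.24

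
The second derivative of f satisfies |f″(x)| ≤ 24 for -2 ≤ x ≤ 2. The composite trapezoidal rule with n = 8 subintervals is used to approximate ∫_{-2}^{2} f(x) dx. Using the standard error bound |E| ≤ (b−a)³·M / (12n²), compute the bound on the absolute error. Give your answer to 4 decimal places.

2.0000

|E| ≤ (4)³·24 / (12·8²) = 1536/768 = 2.0000.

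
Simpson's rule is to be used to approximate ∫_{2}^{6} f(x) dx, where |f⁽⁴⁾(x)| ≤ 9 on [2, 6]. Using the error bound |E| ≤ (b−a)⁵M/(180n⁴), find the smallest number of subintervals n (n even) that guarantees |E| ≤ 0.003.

12

Need 9216/(180n⁴) ≤ 0.003.
n⁴ ≥ 9216/(180·0.003) = 17066.7 ⇒ n ≥ 11.4298, so the smallest even n is 12. (n must be even for Simpson's rule.)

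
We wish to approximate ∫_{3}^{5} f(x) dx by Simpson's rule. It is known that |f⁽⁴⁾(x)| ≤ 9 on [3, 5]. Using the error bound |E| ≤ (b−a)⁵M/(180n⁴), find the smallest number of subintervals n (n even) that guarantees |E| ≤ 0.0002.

10

Need 288/(180n⁴) ≤ 0.0002.
n⁴ ≥ 288/(180·0.0002) = 8000 ⇒ n ≥ 9.4574, so the smallest even n is 10. (n must be even for Simpson's rule.)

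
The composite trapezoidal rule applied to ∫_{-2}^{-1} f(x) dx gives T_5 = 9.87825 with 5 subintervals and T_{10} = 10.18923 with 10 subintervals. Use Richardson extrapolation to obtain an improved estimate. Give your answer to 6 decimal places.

R = (4·T_{10} − T_5) / 3 = (4·10.18923 − 9.87825)/3 = (30.87867)/3 = 10.292890.

10.292890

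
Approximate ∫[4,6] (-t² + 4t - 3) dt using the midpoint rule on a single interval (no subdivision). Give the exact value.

-16

M = (b−a)·f(5) = 2·(-8) = -16.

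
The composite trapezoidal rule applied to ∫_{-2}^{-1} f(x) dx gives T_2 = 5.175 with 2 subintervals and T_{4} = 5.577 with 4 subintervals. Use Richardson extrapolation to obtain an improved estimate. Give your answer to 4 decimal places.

5.7110

R = (4·T_{4} − T_2) / 3 = (4·5.577 − 5.175)/3 = (17.133)/3 = 5.7110.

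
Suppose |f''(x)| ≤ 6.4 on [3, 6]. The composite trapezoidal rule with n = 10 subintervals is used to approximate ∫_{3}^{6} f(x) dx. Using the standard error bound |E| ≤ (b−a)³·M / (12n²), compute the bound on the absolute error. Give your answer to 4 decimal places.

0.1440

|E| ≤ (3)³·6.4 / (12·10²) = 172.8/1200 = 0.1440.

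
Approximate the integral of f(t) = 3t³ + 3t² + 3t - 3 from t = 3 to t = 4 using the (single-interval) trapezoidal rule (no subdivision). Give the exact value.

T = (b−a)/2 · [f(3) + f(4)] = 0.5·[114 + 249] = 181.5.

181.5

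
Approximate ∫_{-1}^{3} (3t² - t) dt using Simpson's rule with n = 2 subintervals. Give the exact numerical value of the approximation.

24

h = (3 − (-1))/2 = 2.
Nodes t₀,…,t₂ = -1, 1, 3.
f(t) = 3t² - t: f₀=4, f₁=2, f₂=24.
(h/3)·[f₀ + 4f₁ + f₂] = 0.666667·(36) = 24.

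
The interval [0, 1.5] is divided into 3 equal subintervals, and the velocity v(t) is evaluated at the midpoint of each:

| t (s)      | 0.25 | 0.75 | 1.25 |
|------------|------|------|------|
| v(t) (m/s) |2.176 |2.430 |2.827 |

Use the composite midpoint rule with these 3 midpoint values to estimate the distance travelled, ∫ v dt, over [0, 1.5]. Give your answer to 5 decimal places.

3.71650

h = 0.5, n = 3.
h·[y(m₁) + y(m₂) + y(m₃)] = 0.5·(7.433) = 3.71650.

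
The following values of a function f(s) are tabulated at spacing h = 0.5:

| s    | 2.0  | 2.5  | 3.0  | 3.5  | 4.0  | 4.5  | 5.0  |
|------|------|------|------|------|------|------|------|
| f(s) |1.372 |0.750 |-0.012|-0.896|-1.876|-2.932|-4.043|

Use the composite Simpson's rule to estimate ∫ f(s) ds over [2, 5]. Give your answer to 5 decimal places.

h = 0.5, n = 6.
(h/3)·[y₀ + 4y₁ + 2y₂ + 4y₃ + 2y₄ + 4y₅ + y₆] = 0.166667·(-18.759) = -3.12650.

-3.12650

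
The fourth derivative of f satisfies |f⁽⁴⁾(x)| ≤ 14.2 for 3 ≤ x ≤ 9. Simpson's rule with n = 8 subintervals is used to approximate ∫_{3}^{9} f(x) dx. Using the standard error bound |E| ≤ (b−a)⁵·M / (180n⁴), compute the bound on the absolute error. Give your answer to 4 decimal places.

|E| ≤ (6)⁵·14.2 / (180·8⁴) = 110419.2/737280 = 0.1498.

0.1498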